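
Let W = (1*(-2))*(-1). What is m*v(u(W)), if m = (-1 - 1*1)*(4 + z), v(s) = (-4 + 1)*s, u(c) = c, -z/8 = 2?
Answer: -144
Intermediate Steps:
W = 2 (W = -2*(-1) = 2)
z = -16 (z = -8*2 = -16)
v(s) = -3*s
m = 24 (m = (-1 - 1*1)*(4 - 16) = (-1 - 1)*(-12) = -2*(-12) = 24)
m*v(u(W)) = 24*(-3*2) = 24*(-6) = -144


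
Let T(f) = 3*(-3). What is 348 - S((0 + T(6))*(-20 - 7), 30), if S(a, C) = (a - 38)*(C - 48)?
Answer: 4038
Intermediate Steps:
T(f) = -9
S(a, C) = (-48 + C)*(-38 + a) (S(a, C) = (-38 + a)*(-48 + C) = (-48 + C)*(-38 + a))
348 - S((0 + T(6))*(-20 - 7), 30) = 348 - (1824 - 48*(0 - 9)*(-20 - 7) - 38*30 + 30*((0 - 9)*(-20 - 7))) = 348 - (1824 - (-432)*(-27) - 1140 + 30*(-9*(-27))) = 348 - (1824 - 48*243 - 1140 + 30*243) = 348 - (1824 - 11664 - 1140 + 7290) = 348 - 1*(-3690) = 348 + 3690 = 4038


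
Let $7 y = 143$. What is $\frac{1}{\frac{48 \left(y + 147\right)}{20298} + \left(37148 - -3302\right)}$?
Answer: $\frac{23681}{957905826} \approx 2.4722 \cdot 10^{-5}$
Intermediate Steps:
$y = \frac{143}{7}$ ($y = \frac{1}{7} \cdot 143 = \frac{143}{7} \approx 20.429$)
$\frac{1}{\frac{48 \left(y + 147\right)}{20298} + \left(37148 - -3302\right)} = \frac{1}{\frac{48 \left(\frac{143}{7} + 147\right)}{20298} + \left(37148 - -3302\right)} = \frac{1}{48 \cdot \frac{1172}{7} \cdot \frac{1}{20298} + \left(37148 + 3302\right)} = \frac{1}{\frac{56256}{7} \cdot \frac{1}{20298} + 40450} = \frac{1}{\frac{9376}{23681} + 40450} = \frac{1}{\frac{957905826}{23681}} = \frac{23681}{957905826}$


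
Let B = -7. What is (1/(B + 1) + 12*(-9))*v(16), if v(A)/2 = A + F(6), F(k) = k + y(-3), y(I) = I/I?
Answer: -14927/3 ≈ -4975.7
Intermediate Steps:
y(I) = 1
F(k) = 1 + k (F(k) = k + 1 = 1 + k)
v(A) = 14 + 2*A (v(A) = 2*(A + (1 + 6)) = 2*(A + 7) = 2*(7 + A) = 14 + 2*A)
(1/(B + 1) + 12*(-9))*v(16) = (1/(-7 + 1) + 12*(-9))*(14 + 2*16) = (1/(-6) - 108)*(14 + 32) = (-⅙ - 108)*46 = -649/6*46 = -14927/3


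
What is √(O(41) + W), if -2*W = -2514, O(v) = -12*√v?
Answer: √(1257 - 12*√41) ≈ 34.354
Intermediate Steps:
W = 1257 (W = -½*(-2514) = 1257)
√(O(41) + W) = √(-12*√41 + 1257) = √(1257 - 12*√41)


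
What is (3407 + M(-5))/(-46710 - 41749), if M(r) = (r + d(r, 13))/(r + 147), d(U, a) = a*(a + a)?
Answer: -69161/1794454 ≈ -0.038542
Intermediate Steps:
d(U, a) = 2*a**2 (d(U, a) = a*(2*a) = 2*a**2)
M(r) = (338 + r)/(147 + r) (M(r) = (r + 2*13**2)/(r + 147) = (r + 2*169)/(147 + r) = (r + 338)/(147 + r) = (338 + r)/(147 + r))
(3407 + M(-5))/(-46710 - 41749) = (3407 + (338 - 5)/(147 - 5))/(-46710 - 41749) = (3407 + 333/142)/(-88459) = (3407 + (1/142)*333)*(-1/88459) = (3407 + 333/142)*(-1/88459) = (484127/142)*(-1/88459) = -69161/1794454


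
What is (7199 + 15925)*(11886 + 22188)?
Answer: 787927176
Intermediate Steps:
(7199 + 15925)*(11886 + 22188) = 23124*34074 = 787927176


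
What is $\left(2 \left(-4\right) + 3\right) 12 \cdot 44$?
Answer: $-2640$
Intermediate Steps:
$\left(2 \left(-4\right) + 3\right) 12 \cdot 44 = \left(-8 + 3\right) 12 \cdot 44 = \left(-5\right) 12 \cdot 44 = \left(-60\right) 44 = -2640$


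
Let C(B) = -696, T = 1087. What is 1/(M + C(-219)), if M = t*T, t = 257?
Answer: 1/278663 ≈ 3.5886e-6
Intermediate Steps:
M = 279359 (M = 257*1087 = 279359)
1/(M + C(-219)) = 1/(279359 - 696) = 1/278663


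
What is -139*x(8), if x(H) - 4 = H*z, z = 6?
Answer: -7228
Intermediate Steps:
x(H) = 4 + 6*H (x(H) = 4 + H*6 = 4 + 6*H)
-139*x(8) = -139*(4 + 6*8) = -139*(4 + 48) = -139*52 = -7228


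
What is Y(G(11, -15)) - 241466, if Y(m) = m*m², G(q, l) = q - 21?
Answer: -242466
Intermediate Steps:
G(q, l) = -21 + q
Y(m) = m³
Y(G(11, -15)) - 241466 = (-21 + 11)³ - 241466 = (-10)³ - 241466 = -1000 - 241466 = -242466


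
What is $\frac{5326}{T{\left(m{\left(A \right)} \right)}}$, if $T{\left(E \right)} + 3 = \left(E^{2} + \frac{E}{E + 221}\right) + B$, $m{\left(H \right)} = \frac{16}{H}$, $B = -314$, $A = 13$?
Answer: $- \frac{2600371566}{154030109} \approx -16.882$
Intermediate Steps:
$T{\left(E \right)} = -317 + E^{2} + \frac{E}{221 + E}$ ($T{\left(E \right)} = -3 - \left(314 - E^{2} - \frac{E}{E + 221}\right) = -3 - \left(314 - E^{2} - \frac{E}{221 + E}\right) = -3 + \left(-314 + E^{2} + \frac{E}{221 + E}\right) = -317 + E^{2} + \frac{E}{221 + E}$)
$\frac{5326}{T{\left(m{\left(A \right)} \right)}} = \frac{5326}{\frac{1}{221 + \frac{16}{13}} \left(-70057 + \left(\frac{16}{13}\right)^{3} - 316 \cdot \frac{16}{13} + 221 \left(\frac{16}{13}\right)^{2}\right)} = \frac{5326}{\frac{1}{221 + 16 \cdot \frac{1}{13}} \left(-70057 + \left(16 \cdot \frac{1}{13}\right)^{3} - 316 \cdot 16 \cdot \frac{1}{13} + 221 \left(16 \cdot \frac{1}{13}\right)^{2}\right)} = \frac{5326}{\frac{1}{221 + \frac{16}{13}} \left(-70057 + \left(\frac{16}{13}\right)^{3} - \frac{5056}{13} + 221 \left(\frac{16}{13}\right)^{2}\right)} = \frac{5326}{\frac{1}{\frac{2889}{13}} \left(-70057 + \frac{4096}{2197} - \frac{5056}{13} + 221 \cdot \frac{256}{169}\right)} = \frac{5326}{\frac{13}{2889} \left(-70057 + \frac{4096}{2197} - \frac{5056}{13} + \frac{4352}{13}\right)} = \frac{5326}{\frac{13}{2889} \left(- \frac{154030109}{2197}\right)} = \frac{5326}{- \frac{154030109}{488241}} = 5326 \left(- \frac{488241}{154030109}\right) = - \frac{2600371566}{154030109}$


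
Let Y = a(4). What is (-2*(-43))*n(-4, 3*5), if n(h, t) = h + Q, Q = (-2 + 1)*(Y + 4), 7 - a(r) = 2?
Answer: -1118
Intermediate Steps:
a(r) = 5 (a(r) = 7 - 1*2 = 7 - 2 = 5)
Y = 5
Q = -9 (Q = (-2 + 1)*(5 + 4) = -1*9 = -9)
n(h, t) = -9 + h (n(h, t) = h - 9 = -9 + h)
(-2*(-43))*n(-4, 3*5) = (-2*(-43))*(-9 - 4) = 86*(-13) = -1118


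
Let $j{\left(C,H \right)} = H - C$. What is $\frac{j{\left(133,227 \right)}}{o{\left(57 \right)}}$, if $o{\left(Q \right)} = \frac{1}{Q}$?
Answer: $5358$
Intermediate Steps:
$\frac{j{\left(133,227 \right)}}{o{\left(57 \right)}} = \frac{227 - 133}{\frac{1}{57}} = \left(227 - 133\right) \frac{1}{\frac{1}{57}} = 94 \cdot 57 = 5358$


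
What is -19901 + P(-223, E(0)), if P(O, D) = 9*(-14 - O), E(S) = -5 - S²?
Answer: -18020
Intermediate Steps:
P(O, D) = -126 - 9*O
-19901 + P(-223, E(0)) = -19901 + (-126 - 9*(-223)) = -19901 + (-126 + 2007) = -19901 + 1881 = -18020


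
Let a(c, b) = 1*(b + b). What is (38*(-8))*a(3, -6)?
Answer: 3648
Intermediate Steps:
a(c, b) = 2*b (a(c, b) = 1*(2*b) = 2*b)
(38*(-8))*a(3, -6) = (38*(-8))*(2*(-6)) = -304*(-12) = 3648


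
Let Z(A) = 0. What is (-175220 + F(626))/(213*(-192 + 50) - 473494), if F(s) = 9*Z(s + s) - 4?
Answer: 43806/125935 ≈ 0.34785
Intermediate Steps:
F(s) = -4 (F(s) = 9*0 - 4 = 0 - 4 = -4)
(-175220 + F(626))/(213*(-192 + 50) - 473494) = (-175220 - 4)/(213*(-192 + 50) - 473494) = -175224/(213*(-142) - 473494) = -175224/(-30246 - 473494) = -175224/(-503740) = -175224*(-1/503740) = 43806/125935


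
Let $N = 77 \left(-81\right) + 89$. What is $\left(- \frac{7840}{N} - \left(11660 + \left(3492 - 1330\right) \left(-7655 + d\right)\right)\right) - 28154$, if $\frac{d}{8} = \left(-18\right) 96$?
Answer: $\frac{71313395968}{1537} \approx 4.6398 \cdot 10^{7}$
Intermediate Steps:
$d = -13824$ ($d = 8 \left(\left(-18\right) 96\right) = 8 \left(-1728\right) = -13824$)
$N = -6148$ ($N = -6237 + 89 = -6148$)
$\left(- \frac{7840}{N} - \left(11660 + \left(3492 - 1330\right) \left(-7655 + d\right)\right)\right) - 28154 = \left(- \frac{7840}{-6148} - \left(11660 + \left(3492 - 1330\right) \left(-7655 - 13824\right)\right)\right) - 28154 = \left(\left(-7840\right) \left(- \frac{1}{6148}\right) - \left(11660 + 2162 \left(-21479\right)\right)\right) - 28154 = \left(\frac{1960}{1537} - -46425938\right) - 28154 = \left(\frac{1960}{1537} + \left(-11660 + 46437598\right)\right) - 28154 = \left(\frac{1960}{1537} + 46425938\right) - 28154 = \frac{71356668666}{1537} - 28154 = \frac{71313395968}{1537}$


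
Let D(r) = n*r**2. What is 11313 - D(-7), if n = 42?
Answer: 9255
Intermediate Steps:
D(r) = 42*r**2
11313 - D(-7) = 11313 - 42*(-7)**2 = 11313 - 42*49 = 11313 - 1*2058 = 11313 - 2058 = 9255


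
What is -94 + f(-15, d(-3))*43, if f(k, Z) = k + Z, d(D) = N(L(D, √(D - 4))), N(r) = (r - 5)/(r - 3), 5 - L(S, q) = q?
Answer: -7828/11 - 86*I*√7/11 ≈ -711.64 - 20.685*I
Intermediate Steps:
L(S, q) = 5 - q
N(r) = (-5 + r)/(-3 + r)
d(D) = -√(-4 + D)/(2 - √(-4 + D)) (d(D) = (-5 + (5 - √(D - 4)))/(-3 + (5 - √(D - 4))) = (-5 + (5 - √(-4 + D)))/(-3 + (5 - √(-4 + D))) = (-√(-4 + D))/(2 - √(-4 + D)) = -√(-4 + D)/(2 - √(-4 + D)))
f(k, Z) = Z + k
-94 + f(-15, d(-3))*43 = -94 + (√(-4 - 3)/(-2 + √(-4 - 3)) - 15)*43 = -94 + (√(-7)/(-2 + √(-7)) - 15)*43 = -94 + ((I*√7)/(-2 + I*√7) - 15)*43 = -94 + (I*√7/(-2 + I*√7) - 15)*43 = -94 + (-15 + I*√7/(-2 + I*√7))*43 = -94 + (-645 + 43*I*√7/(-2 + I*√7)) = -739 + 43*I*√7/(-2 + I*√7)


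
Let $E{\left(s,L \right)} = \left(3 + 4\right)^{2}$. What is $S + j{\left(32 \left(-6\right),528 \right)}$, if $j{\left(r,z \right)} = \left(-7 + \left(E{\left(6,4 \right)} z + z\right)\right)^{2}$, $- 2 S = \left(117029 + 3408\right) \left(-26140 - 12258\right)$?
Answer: $3008860412$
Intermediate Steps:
$S = 2312269963$ ($S = - \frac{\left(117029 + 3408\right) \left(-26140 - 12258\right)}{2} = - \frac{120437 \left(-38398\right)}{2} = \left(- \frac{1}{2}\right) \left(-4624539926\right) = 2312269963$)
$E{\left(s,L \right)} = 49$ ($E{\left(s,L \right)} = 7^{2} = 49$)
$j{\left(r,z \right)} = \left(-7 + 50 z\right)^{2}$ ($j{\left(r,z \right)} = \left(-7 + \left(49 z + z\right)\right)^{2} = \left(-7 + 50 z\right)^{2}$)
$S + j{\left(32 \left(-6\right),528 \right)} = 2312269963 + \left(-7 + 50 \cdot 528\right)^{2} = 2312269963 + \left(-7 + 26400\right)^{2} = 2312269963 + 26393^{2} = 2312269963 + 696590449 = 3008860412$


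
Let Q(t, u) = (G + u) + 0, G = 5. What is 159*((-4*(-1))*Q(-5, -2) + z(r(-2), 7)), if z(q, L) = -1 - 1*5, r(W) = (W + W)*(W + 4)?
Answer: 954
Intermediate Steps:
r(W) = 2*W*(4 + W) (r(W) = (2*W)*(4 + W) = 2*W*(4 + W))
Q(t, u) = 5 + u (Q(t, u) = (5 + u) + 0 = 5 + u)
z(q, L) = -6 (z(q, L) = -1 - 5 = -6)
159*((-4*(-1))*Q(-5, -2) + z(r(-2), 7)) = 159*((-4*(-1))*(5 - 2) - 6) = 159*(4*3 - 6) = 159*(12 - 6) = 159*6 = 954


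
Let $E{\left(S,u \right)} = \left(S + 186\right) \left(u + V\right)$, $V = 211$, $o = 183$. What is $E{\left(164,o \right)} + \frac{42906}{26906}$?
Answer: $\frac{1855190153}{13453} \approx 1.379 \cdot 10^{5}$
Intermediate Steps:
$E{\left(S,u \right)} = \left(186 + S\right) \left(211 + u\right)$ ($E{\left(S,u \right)} = \left(S + 186\right) \left(u + 211\right) = \left(186 + S\right) \left(211 + u\right)$)
$E{\left(164,o \right)} + \frac{42906}{26906} = \left(39246 + 186 \cdot 183 + 211 \cdot 164 + 164 \cdot 183\right) + \frac{42906}{26906} = \left(39246 + 34038 + 34604 + 30012\right) + 42906 \cdot \frac{1}{26906} = 137900 + \frac{21453}{13453} = \frac{1855190153}{13453}$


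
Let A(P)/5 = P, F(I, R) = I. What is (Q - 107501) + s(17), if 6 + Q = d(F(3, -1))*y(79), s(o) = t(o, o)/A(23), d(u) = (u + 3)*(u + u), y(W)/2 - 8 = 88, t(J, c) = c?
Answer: -11568408/115 ≈ -1.0059e+5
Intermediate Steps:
y(W) = 192 (y(W) = 16 + 2*88 = 16 + 176 = 192)
d(u) = 2*u*(3 + u) (d(u) = (3 + u)*(2*u) = 2*u*(3 + u))
A(P) = 5*P
s(o) = o/115 (s(o) = o/((5*23)) = o/115)
Q = 6906 (Q = -6 + (2*3*(3 + 3))*192 = -6 + (2*3*6)*192 = -6 + 36*192 = -6 + 6912 = 6906)
(Q - 107501) + s(17) = (6906 - 107501) + (1/115)*17 = -100595 + 17/115 = -11568408/115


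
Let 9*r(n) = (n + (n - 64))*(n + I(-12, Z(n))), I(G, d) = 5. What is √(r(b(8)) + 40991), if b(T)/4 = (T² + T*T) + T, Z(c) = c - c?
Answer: 33*√95 ≈ 321.64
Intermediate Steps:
Z(c) = 0
b(T) = 4*T + 8*T² (b(T) = 4*((T² + T*T) + T) = 4*((T² + T²) + T) = 4*(2*T² + T) = 4*(T + 2*T²) = 4*T + 8*T²)
r(n) = (-64 + 2*n)*(5 + n)/9 (r(n) = ((n + (n - 64))*(n + 5))/9 = ((n + (-64 + n))*(5 + n))/9 = ((-64 + 2*n)*(5 + n))/9 = (-64 + 2*n)*(5 + n)/9)
√(r(b(8)) + 40991) = √((-320/9 - 24*8*(1 + 2*8) + 2*(4*8*(1 + 2*8))²/9) + 40991) = √((-320/9 - 24*8*(1 + 16) + 2*(4*8*(1 + 16))²/9) + 40991) = √((-320/9 - 24*8*17 + 2*(4*8*17)²/9) + 40991) = √((-320/9 - 6*544 + (2/9)*544²) + 40991) = √((-320/9 - 3264 + (2/9)*295936) + 40991) = √((-320/9 - 3264 + 591872/9) + 40991) = √(62464 + 40991) = √103455 = 33*√95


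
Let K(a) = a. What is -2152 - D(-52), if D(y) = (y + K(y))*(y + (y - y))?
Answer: -7560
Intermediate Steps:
D(y) = 2*y² (D(y) = (y + y)*(y + (y - y)) = (2*y)*(y + 0) = (2*y)*y = 2*y²)
-2152 - D(-52) = -2152 - 2*(-52)² = -2152 - 2*2704 = -2152 - 1*5408 = -2152 - 5408 = -7560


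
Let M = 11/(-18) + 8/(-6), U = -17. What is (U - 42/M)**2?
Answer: 529/25 ≈ 21.160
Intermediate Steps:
M = -35/18 (M = 11*(-1/18) + 8*(-1/6) = -11/18 - 4/3 = -35/18 ≈ -1.9444)
(U - 42/M)**2 = (-17 - 42/(-35/18))**2 = (-17 - 42*(-18/35))**2 = (-17 + 108/5)**2 = (23/5)**2 = 529/25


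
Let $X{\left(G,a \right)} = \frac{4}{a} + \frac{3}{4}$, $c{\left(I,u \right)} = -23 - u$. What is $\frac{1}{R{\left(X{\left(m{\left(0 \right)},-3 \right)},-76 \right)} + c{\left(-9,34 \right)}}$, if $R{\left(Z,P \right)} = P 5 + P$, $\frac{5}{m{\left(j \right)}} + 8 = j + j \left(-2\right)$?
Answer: $- \frac{1}{513} \approx -0.0019493$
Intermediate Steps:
$m{\left(j \right)} = \frac{5}{-8 - j}$ ($m{\left(j \right)} = \frac{5}{-8 + \left(j + j \left(-2\right)\right)} = \frac{5}{-8 + \left(j - 2 j\right)} = \frac{5}{-8 - j}$)
$X{\left(G,a \right)} = \frac{3}{4} + \frac{4}{a}$ ($X{\left(G,a \right)} = \frac{4}{a} + 3 \cdot \frac{1}{4} = \frac{4}{a} + \frac{3}{4} = \frac{3}{4} + \frac{4}{a}$)
$R{\left(Z,P \right)} = 6 P$ ($R{\left(Z,P \right)} = 5 P + P = 6 P$)
$\frac{1}{R{\left(X{\left(m{\left(0 \right)},-3 \right)},-76 \right)} + c{\left(-9,34 \right)}} = \frac{1}{6 \left(-76\right) - 57} = \frac{1}{-456 - 57} = \frac{1}{-513} = - \frac{1}{513}$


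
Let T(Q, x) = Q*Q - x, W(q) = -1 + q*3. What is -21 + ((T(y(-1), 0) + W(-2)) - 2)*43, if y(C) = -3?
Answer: -21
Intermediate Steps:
W(q) = -1 + 3*q
T(Q, x) = Q² - x
-21 + ((T(y(-1), 0) + W(-2)) - 2)*43 = -21 + ((((-3)² - 1*0) + (-1 + 3*(-2))) - 2)*43 = -21 + (((9 + 0) + (-1 - 6)) - 2)*43 = -21 + ((9 - 7) - 2)*43 = -21 + (2 - 2)*43 = -21 + 0*43 = -21 + 0 = -21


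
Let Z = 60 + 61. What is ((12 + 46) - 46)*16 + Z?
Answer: 313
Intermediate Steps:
Z = 121
((12 + 46) - 46)*16 + Z = ((12 + 46) - 46)*16 + 121 = (58 - 46)*16 + 121 = 12*16 + 121 = 192 + 121 = 313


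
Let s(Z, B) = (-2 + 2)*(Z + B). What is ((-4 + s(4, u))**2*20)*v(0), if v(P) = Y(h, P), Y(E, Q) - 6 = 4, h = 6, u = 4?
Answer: 3200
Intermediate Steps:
Y(E, Q) = 10 (Y(E, Q) = 6 + 4 = 10)
s(Z, B) = 0 (s(Z, B) = 0*(B + Z) = 0)
v(P) = 10
((-4 + s(4, u))**2*20)*v(0) = ((-4 + 0)**2*20)*10 = ((-4)**2*20)*10 = (16*20)*10 = 320*10 = 3200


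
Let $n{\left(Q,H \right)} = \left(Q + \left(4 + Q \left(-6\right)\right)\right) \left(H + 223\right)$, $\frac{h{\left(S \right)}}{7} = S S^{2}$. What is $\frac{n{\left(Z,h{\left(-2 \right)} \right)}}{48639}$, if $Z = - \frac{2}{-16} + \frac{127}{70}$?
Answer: $- \frac{53273}{2723784} \approx -0.019558$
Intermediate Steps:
$Z = \frac{543}{280}$ ($Z = \left(-2\right) \left(- \frac{1}{16}\right) + 127 \cdot \frac{1}{70} = \frac{1}{8} + \frac{127}{70} = \frac{543}{280} \approx 1.9393$)
$h{\left(S \right)} = 7 S^{3}$ ($h{\left(S \right)} = 7 S S^{2} = 7 S^{3}$)
$n{\left(Q,H \right)} = \left(4 - 5 Q\right) \left(223 + H\right)$ ($n{\left(Q,H \right)} = \left(Q - \left(-4 + 6 Q\right)\right) \left(223 + H\right) = \left(4 - 5 Q\right) \left(223 + H\right)$)
$\frac{n{\left(Z,h{\left(-2 \right)} \right)}}{48639} = \frac{892 - \frac{121089}{56} + 4 \cdot 7 \left(-2\right)^{3} - 5 \cdot 7 \left(-2\right)^{3} \cdot \frac{543}{280}}{48639} = \left(892 - \frac{121089}{56} + 4 \cdot 7 \left(-8\right) - 5 \cdot 7 \left(-8\right) \frac{543}{280}\right) \frac{1}{48639} = \left(892 - \frac{121089}{56} + 4 \left(-56\right) - \left(-280\right) \frac{543}{280}\right) \frac{1}{48639} = \left(892 - \frac{121089}{56} - 224 + 543\right) \frac{1}{48639} = \left(- \frac{53273}{56}\right) \frac{1}{48639} = - \frac{53273}{2723784}$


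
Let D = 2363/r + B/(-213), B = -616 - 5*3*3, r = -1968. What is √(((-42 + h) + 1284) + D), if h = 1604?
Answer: √3475137806823/34932 ≈ 53.366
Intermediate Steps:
B = -661 (B = -616 - 15*3 = -616 - 1*45 = -616 - 45 = -661)
D = 265843/139728 (D = 2363/(-1968) - 661/(-213) = 2363*(-1/1968) - 661*(-1/213) = -2363/1968 + 661/213 = 265843/139728 ≈ 1.9026)
√(((-42 + h) + 1284) + D) = √(((-42 + 1604) + 1284) + 265843/139728) = √((1562 + 1284) + 265843/139728) = √(2846 + 265843/139728) = √(397931731/139728) = √3475137806823/34932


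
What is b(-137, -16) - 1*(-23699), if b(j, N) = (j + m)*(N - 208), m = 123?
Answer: 26835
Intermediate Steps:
b(j, N) = (-208 + N)*(123 + j) (b(j, N) = (j + 123)*(N - 208) = (123 + j)*(-208 + N) = (-208 + N)*(123 + j))
b(-137, -16) - 1*(-23699) = (-25584 - 208*(-137) + 123*(-16) - 16*(-137)) - 1*(-23699) = (-25584 + 28496 - 1968 + 2192) + 23699 = 3136 + 23699 = 26835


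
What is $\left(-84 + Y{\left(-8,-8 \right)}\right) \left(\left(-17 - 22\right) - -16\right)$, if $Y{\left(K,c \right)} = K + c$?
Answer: $2300$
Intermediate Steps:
$\left(-84 + Y{\left(-8,-8 \right)}\right) \left(\left(-17 - 22\right) - -16\right) = \left(-84 - 16\right) \left(\left(-17 - 22\right) - -16\right) = \left(-84 - 16\right) \left(\left(-17 - 22\right) + 16\right) = - 100 \left(\left(-17 - 22\right) + 16\right) = - 100 \left(-39 + 16\right) = \left(-100\right) \left(-23\right) = 2300$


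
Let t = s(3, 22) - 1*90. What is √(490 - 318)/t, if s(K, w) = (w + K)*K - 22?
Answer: -2*√43/37 ≈ -0.35446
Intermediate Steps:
s(K, w) = -22 + K*(K + w) (s(K, w) = (K + w)*K - 22 = K*(K + w) - 22 = -22 + K*(K + w))
t = -37 (t = (-22 + 3² + 3*22) - 1*90 = (-22 + 9 + 66) - 90 = 53 - 90 = -37)
√(490 - 318)/t = √(490 - 318)/(-37) = √172*(-1/37) = (2*√43)*(-1/37) = -2*√43/37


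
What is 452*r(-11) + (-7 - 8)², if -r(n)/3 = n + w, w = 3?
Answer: 11073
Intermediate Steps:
r(n) = -9 - 3*n (r(n) = -3*(n + 3) = -3*(3 + n) = -9 - 3*n)
452*r(-11) + (-7 - 8)² = 452*(-9 - 3*(-11)) + (-7 - 8)² = 452*(-9 + 33) + (-15)² = 452*24 + 225 = 10848 + 225 = 11073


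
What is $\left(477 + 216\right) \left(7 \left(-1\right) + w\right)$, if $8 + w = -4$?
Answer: $-13167$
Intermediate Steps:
$w = -12$ ($w = -8 - 4 = -12$)
$\left(477 + 216\right) \left(7 \left(-1\right) + w\right) = \left(477 + 216\right) \left(7 \left(-1\right) - 12\right) = 693 \left(-7 - 12\right) = 693 \left(-19\right) = -13167$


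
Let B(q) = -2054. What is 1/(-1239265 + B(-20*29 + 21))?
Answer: -1/1241319 ≈ -8.0559e-7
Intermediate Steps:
1/(-1239265 + B(-20*29 + 21)) = 1/(-1239265 - 2054) = 1/(-1241319) = -1/1241319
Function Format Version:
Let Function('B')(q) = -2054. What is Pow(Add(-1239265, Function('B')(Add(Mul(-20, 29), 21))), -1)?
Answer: Rational(-1, 1241319) ≈ -8.0559e-7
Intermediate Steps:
Pow(Add(-1239265, Function('B')(Add(Mul(-20, 29), 21))), -1) = Pow(Add(-1239265, -2054), -1) = Pow(-1241319, -1) = Rational(-1, 1241319)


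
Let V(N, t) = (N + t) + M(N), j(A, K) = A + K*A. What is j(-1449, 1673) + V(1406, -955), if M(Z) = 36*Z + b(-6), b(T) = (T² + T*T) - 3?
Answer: -2374490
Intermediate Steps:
b(T) = -3 + 2*T² (b(T) = (T² + T²) - 3 = 2*T² - 3 = -3 + 2*T²)
M(Z) = 69 + 36*Z (M(Z) = 36*Z + (-3 + 2*(-6)²) = 36*Z + (-3 + 2*36) = 36*Z + (-3 + 72) = 36*Z + 69 = 69 + 36*Z)
j(A, K) = A + A*K
V(N, t) = 69 + t + 37*N (V(N, t) = (N + t) + (69 + 36*N) = 69 + t + 37*N)
j(-1449, 1673) + V(1406, -955) = -1449*(1 + 1673) + (69 - 955 + 37*1406) = -1449*1674 + (69 - 955 + 52022) = -2425626 + 51136 = -2374490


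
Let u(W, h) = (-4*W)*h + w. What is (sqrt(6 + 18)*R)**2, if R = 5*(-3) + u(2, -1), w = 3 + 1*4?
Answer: 0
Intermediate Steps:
w = 7 (w = 3 + 4 = 7)
u(W, h) = 7 - 4*W*h (u(W, h) = (-4*W)*h + 7 = -4*W*h + 7 = 7 - 4*W*h)
R = 0 (R = 5*(-3) + (7 - 4*2*(-1)) = -15 + (7 + 8) = -15 + 15 = 0)
(sqrt(6 + 18)*R)**2 = (sqrt(6 + 18)*0)**2 = (sqrt(24)*0)**2 = ((2*sqrt(6))*0)**2 = 0**2 = 0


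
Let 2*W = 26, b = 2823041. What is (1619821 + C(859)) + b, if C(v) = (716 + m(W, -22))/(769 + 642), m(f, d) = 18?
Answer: 6268879016/1411 ≈ 4.4429e+6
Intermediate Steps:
W = 13 (W = (1/2)*26 = 13)
C(v) = 734/1411 (C(v) = (716 + 18)/(769 + 642) = 734/1411)
(1619821 + C(859)) + b = (1619821 + 734/1411) + 2823041 = 2285568165/1411 + 2823041 = 6268879016/1411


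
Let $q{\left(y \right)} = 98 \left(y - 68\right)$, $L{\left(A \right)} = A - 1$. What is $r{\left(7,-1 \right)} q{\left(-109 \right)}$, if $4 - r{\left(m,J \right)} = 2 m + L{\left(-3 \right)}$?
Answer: $104076$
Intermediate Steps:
$L{\left(A \right)} = -1 + A$ ($L{\left(A \right)} = A - 1 = -1 + A$)
$q{\left(y \right)} = -6664 + 98 y$ ($q{\left(y \right)} = 98 \left(-68 + y\right) = -6664 + 98 y$)
$r{\left(m,J \right)} = 8 - 2 m$ ($r{\left(m,J \right)} = 4 - \left(2 m - 4\right) = 4 - \left(-4 + 2 m\right) = 8 - 2 m$)
$r{\left(7,-1 \right)} q{\left(-109 \right)} = \left(8 - 14\right) \left(-6664 + 98 \left(-109\right)\right) = \left(8 - 14\right) \left(-6664 - 10682\right) = \left(-6\right) \left(-17346\right) = 104076$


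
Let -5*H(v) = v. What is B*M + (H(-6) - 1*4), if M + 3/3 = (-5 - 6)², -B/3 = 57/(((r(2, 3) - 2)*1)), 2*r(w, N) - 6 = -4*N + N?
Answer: 205102/35 ≈ 5860.1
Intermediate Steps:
H(v) = -v/5
r(w, N) = 3 - 3*N/2 (r(w, N) = 3 + (-4*N + N)/2 = 3 + (-3*N)/2 = 3 - 3*N/2)
B = 342/7 (B = -171/(((3 - 3/2*3) - 2)*1) = -171/(((3 - 9/2) - 2)*1) = -171/((-3/2 - 2)*1) = -171/((-7/2*1)) = -171/(-7/2) = -171*(-2)/7 = -3*(-114/7) = 342/7 ≈ 48.857)
M = 120 (M = -1 + (-5 - 6)² = -1 + (-11)² = -1 + 121 = 120)
B*M + (H(-6) - 1*4) = (342/7)*120 + (-⅕*(-6) - 1*4) = 41040/7 + (6/5 - 4) = 41040/7 - 14/5 = 205102/35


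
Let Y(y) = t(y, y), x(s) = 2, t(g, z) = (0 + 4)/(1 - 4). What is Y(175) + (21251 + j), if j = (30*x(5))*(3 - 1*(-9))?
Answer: 65909/3 ≈ 21970.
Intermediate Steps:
t(g, z) = -4/3 (t(g, z) = 4/(-3) = 4*(-⅓) = -4/3)
Y(y) = -4/3
j = 720 (j = (30*2)*(3 - 1*(-9)) = 60*(3 + 9) = 60*12 = 720)
Y(175) + (21251 + j) = -4/3 + (21251 + 720) = -4/3 + 21971 = 65909/3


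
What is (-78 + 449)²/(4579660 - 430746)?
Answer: 19663/592702 ≈ 0.033175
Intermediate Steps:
(-78 + 449)²/(4579660 - 430746) = 371²/4148914 = 137641*(1/4148914) = 19663/592702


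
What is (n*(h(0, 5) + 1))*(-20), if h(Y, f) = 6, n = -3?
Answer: 420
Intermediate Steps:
(n*(h(0, 5) + 1))*(-20) = -3*(6 + 1)*(-20) = -3*7*(-20) = -21*(-20) = 420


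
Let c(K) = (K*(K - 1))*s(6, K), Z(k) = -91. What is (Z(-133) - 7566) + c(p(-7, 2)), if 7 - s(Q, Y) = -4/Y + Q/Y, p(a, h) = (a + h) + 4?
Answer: -7639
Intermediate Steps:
p(a, h) = 4 + a + h
s(Q, Y) = 7 + 4/Y - Q/Y (s(Q, Y) = 7 - (-4/Y + Q/Y) = 7 + (4/Y - Q/Y) = 7 + 4/Y - Q/Y)
c(K) = (-1 + K)*(-2 + 7*K) (c(K) = (K*(K - 1))*((4 - 1*6 + 7*K)/K) = (K*(-1 + K))*((4 - 6 + 7*K)/K) = (K*(-1 + K))*((-2 + 7*K)/K) = (-1 + K)*(-2 + 7*K))
(Z(-133) - 7566) + c(p(-7, 2)) = (-91 - 7566) + (-1 + (4 - 7 + 2))*(-2 + 7*(4 - 7 + 2)) = -7657 + (-1 - 1)*(-2 + 7*(-1)) = -7657 - 2*(-2 - 7) = -7657 - 2*(-9) = -7657 + 18 = -7639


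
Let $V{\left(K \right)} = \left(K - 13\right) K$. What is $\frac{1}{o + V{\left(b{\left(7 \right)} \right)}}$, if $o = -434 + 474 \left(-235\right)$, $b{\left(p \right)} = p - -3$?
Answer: $- \frac{1}{111854} \approx -8.9402 \cdot 10^{-6}$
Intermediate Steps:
$b{\left(p \right)} = 3 + p$ ($b{\left(p \right)} = p + 3 = 3 + p$)
$V{\left(K \right)} = K \left(-13 + K\right)$ ($V{\left(K \right)} = \left(-13 + K\right) K = K \left(-13 + K\right)$)
$o = -111824$ ($o = -434 - 111390 = -111824$)
$\frac{1}{o + V{\left(b{\left(7 \right)} \right)}} = \frac{1}{-111824 + \left(3 + 7\right) \left(-13 + \left(3 + 7\right)\right)} = \frac{1}{-111824 + 10 \left(-13 + 10\right)} = \frac{1}{-111824 + 10 \left(-3\right)} = \frac{1}{-111824 - 30} = \frac{1}{-111854} = - \frac{1}{111854}$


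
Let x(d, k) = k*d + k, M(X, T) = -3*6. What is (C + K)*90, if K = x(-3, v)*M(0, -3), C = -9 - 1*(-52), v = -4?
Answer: -9090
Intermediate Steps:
M(X, T) = -18
x(d, k) = k + d*k (x(d, k) = d*k + k = k + d*k)
C = 43 (C = -9 + 52 = 43)
K = -144 (K = -4*(1 - 3)*(-18) = -4*(-2)*(-18) = 8*(-18) = -144)
(C + K)*90 = (43 - 144)*90 = -101*90 = -9090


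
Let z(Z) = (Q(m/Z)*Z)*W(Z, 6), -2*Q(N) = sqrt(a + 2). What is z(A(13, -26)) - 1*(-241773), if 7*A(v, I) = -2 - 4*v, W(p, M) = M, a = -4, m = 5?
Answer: 241773 + 162*I*sqrt(2)/7 ≈ 2.4177e+5 + 32.729*I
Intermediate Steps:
Q(N) = -I*sqrt(2)/2 (Q(N) = -sqrt(-4 + 2)/2 = -I*sqrt(2)/2)
A(v, I) = -2/7 - 4*v/7 (A(v, I) = (-2 - 4*v)/7 = -2/7 - 4*v/7)
z(Z) = -3*I*Z*sqrt(2) (z(Z) = ((-I*sqrt(2)/2)*Z)*6 = -I*Z*sqrt(2)/2*6 = -3*I*Z*sqrt(2))
z(A(13, -26)) - 1*(-241773) = -3*I*(-2/7 - 4/7*13)*sqrt(2) - 1*(-241773) = -3*I*(-2/7 - 52/7)*sqrt(2) + 241773 = -3*I*(-54/7)*sqrt(2) + 241773 = 162*I*sqrt(2)/7 + 241773 = 241773 + 162*I*sqrt(2)/7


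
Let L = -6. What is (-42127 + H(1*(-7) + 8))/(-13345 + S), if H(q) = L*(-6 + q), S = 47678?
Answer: -42097/34333 ≈ -1.2261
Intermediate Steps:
H(q) = 36 - 6*q (H(q) = -6*(-6 + q) = 36 - 6*q)
(-42127 + H(1*(-7) + 8))/(-13345 + S) = (-42127 + (36 - 6*(1*(-7) + 8)))/(-13345 + 47678) = (-42127 + (36 - 6*(-7 + 8)))/34333 = (-42127 + (36 - 6*1))*(1/34333) = (-42127 + (36 - 6))*(1/34333) = (-42127 + 30)*(1/34333) = -42097*1/34333 = -42097/34333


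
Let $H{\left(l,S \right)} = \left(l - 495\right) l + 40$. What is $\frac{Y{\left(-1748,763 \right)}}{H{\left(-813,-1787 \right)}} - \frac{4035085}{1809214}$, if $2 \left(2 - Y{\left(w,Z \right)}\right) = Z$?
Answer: $- \frac{4291773529453}{1923997773016} \approx -2.2307$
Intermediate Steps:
$H{\left(l,S \right)} = 40 + l \left(-495 + l\right)$ ($H{\left(l,S \right)} = \left(-495 + l\right) l + 40 = l \left(-495 + l\right) + 40 = 40 + l \left(-495 + l\right)$)
$Y{\left(w,Z \right)} = 2 - \frac{Z}{2}$
$\frac{Y{\left(-1748,763 \right)}}{H{\left(-813,-1787 \right)}} - \frac{4035085}{1809214} = \frac{2 - \frac{763}{2}}{40 + \left(-813\right)^{2} - -402435} - \frac{4035085}{1809214} = \frac{2 - \frac{763}{2}}{40 + 660969 + 402435} - \frac{4035085}{1809214} = - \frac{759}{2 \cdot 1063444} - \frac{4035085}{1809214} = \left(- \frac{759}{2}\right) \frac{1}{1063444} - \frac{4035085}{1809214} = - \frac{759}{2126888} - \frac{4035085}{1809214} = - \frac{4291773529453}{1923997773016}$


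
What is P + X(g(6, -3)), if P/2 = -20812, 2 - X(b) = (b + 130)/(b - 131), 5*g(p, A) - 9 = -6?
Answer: -27136891/652 ≈ -41621.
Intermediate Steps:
g(p, A) = 3/5 (g(p, A) = 9/5 + (1/5)*(-6) = 9/5 - 6/5 = 3/5)
X(b) = 2 - (130 + b)/(-131 + b) (X(b) = 2 - (b + 130)/(b - 131) = 2 - (130 + b)/(-131 + b))
P = -41624 (P = 2*(-20812) = -41624)
P + X(g(6, -3)) = -41624 + (-392 + 3/5)/(-131 + 3/5) = -41624 - 1957/5/(-652/5) = -41624 - 5/652*(-1957/5) = -41624 + 1957/652 = -27136891/652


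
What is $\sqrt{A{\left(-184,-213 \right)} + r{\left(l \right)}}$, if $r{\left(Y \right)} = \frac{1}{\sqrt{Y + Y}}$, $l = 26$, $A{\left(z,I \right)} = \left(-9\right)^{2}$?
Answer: $\frac{\sqrt{54756 + 26 \sqrt{13}}}{26} \approx 9.0077$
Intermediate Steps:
$A{\left(z,I \right)} = 81$
$r{\left(Y \right)} = \frac{\sqrt{2}}{2 \sqrt{Y}}$ ($r{\left(Y \right)} = \frac{1}{\sqrt{2 Y}} = \frac{1}{\sqrt{2} \sqrt{Y}} = \frac{\sqrt{2}}{2 \sqrt{Y}}$)
$\sqrt{A{\left(-184,-213 \right)} + r{\left(l \right)}} = \sqrt{81 + \frac{\sqrt{2}}{2 \sqrt{26}}} = \sqrt{81 + \frac{\sqrt{2} \frac{\sqrt{26}}{26}}{2}} = \sqrt{81 + \frac{\sqrt{13}}{26}}$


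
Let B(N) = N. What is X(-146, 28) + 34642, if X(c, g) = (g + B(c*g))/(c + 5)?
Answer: 4888582/141 ≈ 34671.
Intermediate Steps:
X(c, g) = (g + c*g)/(5 + c) (X(c, g) = (g + c*g)/(c + 5) = (g + c*g)/(5 + c))
X(-146, 28) + 34642 = 28*(1 - 146)/(5 - 146) + 34642 = 28*(-145)/(-141) + 34642 = 28*(-1/141)*(-145) + 34642 = 4060/141 + 34642 = 4888582/141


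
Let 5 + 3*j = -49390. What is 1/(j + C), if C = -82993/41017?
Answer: -41017/675427898 ≈ -6.0727e-5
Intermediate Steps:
j = -16465 (j = -5/3 + (1/3)*(-49390) = -5/3 - 49390/3 = -16465)
C = -82993/41017 (C = -82993*1/41017 = -82993/41017 ≈ -2.0234)
1/(j + C) = 1/(-16465 - 82993/41017) = 1/(-675427898/41017) = -41017/675427898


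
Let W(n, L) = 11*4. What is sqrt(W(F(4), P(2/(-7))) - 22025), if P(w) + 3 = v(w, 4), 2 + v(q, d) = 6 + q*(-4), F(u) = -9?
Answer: I*sqrt(21981) ≈ 148.26*I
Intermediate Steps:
v(q, d) = 4 - 4*q (v(q, d) = -2 + (6 + q*(-4)) = -2 + (6 - 4*q) = 4 - 4*q)
P(w) = 1 - 4*w (P(w) = -3 + (4 - 4*w) = 1 - 4*w)
W(n, L) = 44
sqrt(W(F(4), P(2/(-7))) - 22025) = sqrt(44 - 22025) = sqrt(-21981) = I*sqrt(21981)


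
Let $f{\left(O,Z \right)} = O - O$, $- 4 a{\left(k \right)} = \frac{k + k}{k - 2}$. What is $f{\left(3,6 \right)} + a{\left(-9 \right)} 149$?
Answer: $- \frac{1341}{22} \approx -60.955$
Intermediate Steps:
$a{\left(k \right)} = - \frac{k}{2 \left(-2 + k\right)}$ ($a{\left(k \right)} = - \frac{\left(k + k\right) \frac{1}{k - 2}}{4} = - \frac{2 k \frac{1}{-2 + k}}{4} = - \frac{k}{2 \left(-2 + k\right)}$)
$f{\left(O,Z \right)} = 0$
$f{\left(3,6 \right)} + a{\left(-9 \right)} 149 = 0 + \left(-1\right) \left(-9\right) \frac{1}{-4 + 2 \left(-9\right)} 149 = 0 + \left(-1\right) \left(-9\right) \frac{1}{-4 - 18} \cdot 149 = 0 + \left(-1\right) \left(-9\right) \frac{1}{-22} \cdot 149 = 0 + \left(-1\right) \left(-9\right) \left(- \frac{1}{22}\right) 149 = 0 - \frac{1341}{22} = - \frac{1341}{22}$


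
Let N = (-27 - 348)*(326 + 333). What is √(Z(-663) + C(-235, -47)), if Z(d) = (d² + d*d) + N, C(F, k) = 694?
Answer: √632707 ≈ 795.43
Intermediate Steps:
N = -247125 (N = -375*659 = -247125)
Z(d) = -247125 + 2*d² (Z(d) = (d² + d*d) - 247125 = (d² + d²) - 247125 = 2*d² - 247125 = -247125 + 2*d²)
√(Z(-663) + C(-235, -47)) = √((-247125 + 2*(-663)²) + 694) = √((-247125 + 2*439569) + 694) = √((-247125 + 879138) + 694) = √(632013 + 694) = √632707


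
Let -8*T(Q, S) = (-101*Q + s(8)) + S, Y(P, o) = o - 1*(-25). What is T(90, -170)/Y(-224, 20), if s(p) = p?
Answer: 257/10 ≈ 25.700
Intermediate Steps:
Y(P, o) = 25 + o (Y(P, o) = o + 25 = 25 + o)
T(Q, S) = -1 - S/8 + 101*Q/8 (T(Q, S) = -((-101*Q + 8) + S)/8 = -((8 - 101*Q) + S)/8 = -(8 + S - 101*Q)/8 = -1 - S/8 + 101*Q/8)
T(90, -170)/Y(-224, 20) = (-1 - ⅛*(-170) + (101/8)*90)/(25 + 20) = (-1 + 85/4 + 4545/4)/45 = (2313/2)*(1/45) = 257/10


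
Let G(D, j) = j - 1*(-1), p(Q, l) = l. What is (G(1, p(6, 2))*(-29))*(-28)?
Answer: 2436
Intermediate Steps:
G(D, j) = 1 + j (G(D, j) = j + 1 = 1 + j)
(G(1, p(6, 2))*(-29))*(-28) = ((1 + 2)*(-29))*(-28) = (3*(-29))*(-28) = -87*(-28) = 2436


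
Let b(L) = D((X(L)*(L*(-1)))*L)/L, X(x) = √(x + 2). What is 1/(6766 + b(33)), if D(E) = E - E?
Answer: 1/6766 ≈ 0.00014780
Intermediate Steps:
X(x) = √(2 + x)
D(E) = 0
b(L) = 0 (b(L) = 0/L = 0)
1/(6766 + b(33)) = 1/(6766 + 0) = 1/6766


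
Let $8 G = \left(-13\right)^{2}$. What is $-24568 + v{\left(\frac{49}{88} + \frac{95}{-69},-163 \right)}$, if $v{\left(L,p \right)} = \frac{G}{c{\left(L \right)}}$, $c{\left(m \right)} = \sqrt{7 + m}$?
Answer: $-24568 + \frac{169 \sqrt{2278518}}{30020} \approx -24560.0$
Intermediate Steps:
$G = \frac{169}{8}$ ($G = \frac{\left(-13\right)^{2}}{8} = \frac{1}{8} \cdot 169 = \frac{169}{8} \approx 21.125$)
$v{\left(L,p \right)} = \frac{169}{8 \sqrt{7 + L}}$
$-24568 + v{\left(\frac{49}{88} + \frac{95}{-69},-163 \right)} = -24568 + \frac{169}{8 \sqrt{7 + \left(\frac{49}{88} + \frac{95}{-69}\right)}} = -24568 + \frac{169}{8 \sqrt{7 + \left(49 \cdot \frac{1}{88} + 95 \left(- \frac{1}{69}\right)\right)}} = -24568 + \frac{169}{8 \sqrt{7 + \left(\frac{49}{88} - \frac{95}{69}\right)}} = -24568 + \frac{169}{8 \sqrt{7 - \frac{4979}{6072}}} = -24568 + \frac{169}{8 \frac{5 \sqrt{2278518}}{3036}} = -24568 + \frac{169 \frac{2 \sqrt{2278518}}{7505}}{8} = -24568 + \frac{169 \sqrt{2278518}}{30020}$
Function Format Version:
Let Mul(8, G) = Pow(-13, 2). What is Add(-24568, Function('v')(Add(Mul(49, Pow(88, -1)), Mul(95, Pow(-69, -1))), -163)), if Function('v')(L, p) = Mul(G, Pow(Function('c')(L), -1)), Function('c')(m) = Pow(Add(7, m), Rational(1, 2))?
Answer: Add(-24568, Mul(Rational(169, 30020), Pow(2278518, Rational(1, 2)))) ≈ -24560.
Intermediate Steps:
G = Rational(169, 8) (G = Mul(Rational(1, 8), Pow(-13, 2)) = Mul(Rational(1, 8), 169) = Rational(169, 8) ≈ 21.125)
Function('v')(L, p) = Mul(Rational(169, 8), Pow(Add(7, L), Rational(-1, 2))) (Function('v')(L, p) = Mul(Rational(169, 8), Pow(Pow(Add(7, L), Rational(1, 2)), -1)) = Mul(Rational(169, 8), Pow(Add(7, L), Rational(-1, 2))))
Add(-24568, Function('v')(Add(Mul(49, Pow(88, -1)), Mul(95, Pow(-69, -1))), -163)) = Add(-24568, Mul(Rational(169, 8), Pow(Add(7, Add(Mul(49, Pow(88, -1)), Mul(95, Pow(-69, -1)))), Rational(-1, 2)))) = Add(-24568, Mul(Rational(169, 8), Pow(Add(7, Add(Mul(49, Rational(1, 88)), Mul(95, Rational(-1, 69)))), Rational(-1, 2)))) = Add(-24568, Mul(Rational(169, 8), Pow(Add(7, Add(Rational(49, 88), Rational(-95, 69))), Rational(-1, 2)))) = Add(-24568, Mul(Rational(169, 8), Pow(Add(7, Rational(-4979, 6072)), Rational(-1, 2)))) = Add(-24568, Mul(Rational(169, 8), Pow(Rational(37525, 6072), Rational(-1, 2)))) = Add(-24568, Mul(Rational(169, 8), Mul(Rational(2, 7505), Pow(2278518, Rational(1, 2))))) = Add(-24568, Mul(Rational(169, 30020), Pow(2278518, Rational(1, 2))))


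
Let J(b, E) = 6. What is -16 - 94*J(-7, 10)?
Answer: -580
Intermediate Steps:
-16 - 94*J(-7, 10) = -16 - 94*6 = -16 - 564 = -580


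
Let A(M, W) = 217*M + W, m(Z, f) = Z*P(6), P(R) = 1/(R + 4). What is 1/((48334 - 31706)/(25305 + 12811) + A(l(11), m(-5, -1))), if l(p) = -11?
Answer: -19058/45492661 ≈ -0.00041892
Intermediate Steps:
P(R) = 1/(4 + R)
m(Z, f) = Z/10 (m(Z, f) = Z/(4 + 6) = Z/10)
A(M, W) = W + 217*M
1/((48334 - 31706)/(25305 + 12811) + A(l(11), m(-5, -1))) = 1/((48334 - 31706)/(25305 + 12811) + ((1/10)*(-5) + 217*(-11))) = 1/(16628/38116 + (-1/2 - 2387)) = 1/(16628*(1/38116) - 4775/2) = 1/(4157/9529 - 4775/2) = 1/(-45492661/19058) = -19058/45492661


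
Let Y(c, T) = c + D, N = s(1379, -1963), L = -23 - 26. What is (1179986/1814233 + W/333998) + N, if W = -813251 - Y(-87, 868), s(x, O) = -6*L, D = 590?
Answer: 88533565251171/302975096767 ≈ 292.21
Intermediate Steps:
L = -49
s(x, O) = 294 (s(x, O) = -6*(-49) = 294)
N = 294
Y(c, T) = 590 + c (Y(c, T) = c + 590 = 590 + c)
W = -813754 (W = -813251 - (590 - 87) = -813251 - 1*503 = -813251 - 503 = -813754)
(1179986/1814233 + W/333998) + N = (1179986/1814233 - 813754/333998) + 294 = (1179986*(1/1814233) - 813754*1/333998) + 294 = (1179986/1814233 - 406877/166999) + 294 = -541113198327/302975096767 + 294 = 88533565251171/302975096767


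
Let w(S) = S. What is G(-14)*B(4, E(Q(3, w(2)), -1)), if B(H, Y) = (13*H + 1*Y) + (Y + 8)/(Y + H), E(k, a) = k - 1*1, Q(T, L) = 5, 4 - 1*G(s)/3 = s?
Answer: 3105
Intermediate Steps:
G(s) = 12 - 3*s
E(k, a) = -1 + k (E(k, a) = k - 1 = -1 + k)
B(H, Y) = Y + 13*H + (8 + Y)/(H + Y) (B(H, Y) = (13*H + Y) + (8 + Y)/(H + Y) = (Y + 13*H) + (8 + Y)/(H + Y) = Y + 13*H + (8 + Y)/(H + Y))
G(-14)*B(4, E(Q(3, w(2)), -1)) = (12 - 3*(-14))*((8 + (-1 + 5) + (-1 + 5)² + 13*4² + 14*4*(-1 + 5))/(4 + (-1 + 5))) = (12 + 42)*((8 + 4 + 4² + 13*16 + 14*4*4)/(4 + 4)) = 54*((8 + 4 + 16 + 208 + 224)/8) = 54*((⅛)*460) = 54*(115/2) = 3105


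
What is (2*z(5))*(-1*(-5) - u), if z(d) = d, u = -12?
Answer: 170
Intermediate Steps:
(2*z(5))*(-1*(-5) - u) = (2*5)*(-1*(-5) - 1*(-12)) = 10*(5 + 12) = 10*17 = 170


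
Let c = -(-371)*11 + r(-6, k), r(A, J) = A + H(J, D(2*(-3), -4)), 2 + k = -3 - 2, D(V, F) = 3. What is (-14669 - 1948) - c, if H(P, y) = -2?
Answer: -20690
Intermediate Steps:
k = -7 (k = -2 + (-3 - 2) = -2 - 5 = -7)
r(A, J) = -2 + A (r(A, J) = A - 2 = -2 + A)
c = 4073 (c = -(-371)*11 + (-2 - 6) = -53*(-77) - 8 = 4081 - 8 = 4073)
(-14669 - 1948) - c = (-14669 - 1948) - 1*4073 = -16617 - 4073 = -20690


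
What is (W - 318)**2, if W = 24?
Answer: 86436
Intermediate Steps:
(W - 318)**2 = (24 - 318)**2 = (-294)**2 = 86436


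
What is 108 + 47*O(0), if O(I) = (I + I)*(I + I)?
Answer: 108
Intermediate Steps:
O(I) = 4*I² (O(I) = (2*I)*(2*I) = 4*I²)
108 + 47*O(0) = 108 + 47*(4*0²) = 108 + 47*(4*0) = 108 + 47*0 = 108 + 0 = 108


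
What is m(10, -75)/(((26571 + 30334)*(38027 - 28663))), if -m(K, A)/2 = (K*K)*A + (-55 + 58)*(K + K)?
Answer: 744/26642921 ≈ 2.7925e-5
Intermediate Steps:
m(K, A) = -12*K - 2*A*K² (m(K, A) = -2*((K*K)*A + (-55 + 58)*(K + K)) = -2*(K²*A + 3*(2*K)) = -2*(A*K² + 6*K) = -2*(6*K + A*K²) = -12*K - 2*A*K²)
m(10, -75)/(((26571 + 30334)*(38027 - 28663))) = (-2*10*(6 - 75*10))/(((26571 + 30334)*(38027 - 28663))) = (-2*10*(6 - 750))/((56905*9364)) = -2*10*(-744)/532858420 = 14880*(1/532858420) = 744/26642921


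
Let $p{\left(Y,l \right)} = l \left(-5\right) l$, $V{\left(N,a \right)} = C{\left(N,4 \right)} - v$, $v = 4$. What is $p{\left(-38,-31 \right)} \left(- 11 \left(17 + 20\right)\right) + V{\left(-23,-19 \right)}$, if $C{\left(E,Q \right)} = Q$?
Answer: $1955635$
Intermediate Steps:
$V{\left(N,a \right)} = 0$ ($V{\left(N,a \right)} = 4 - 4 = 0$)
$p{\left(Y,l \right)} = - 5 l^{2}$ ($p{\left(Y,l \right)} = - 5 l l = - 5 l^{2}$)
$p{\left(-38,-31 \right)} \left(- 11 \left(17 + 20\right)\right) + V{\left(-23,-19 \right)} = - 5 \left(-31\right)^{2} \left(- 11 \left(17 + 20\right)\right) + 0 = \left(-5\right) 961 \left(\left(-11\right) 37\right) + 0 = \left(-4805\right) \left(-407\right) + 0 = 1955635 + 0 = 1955635$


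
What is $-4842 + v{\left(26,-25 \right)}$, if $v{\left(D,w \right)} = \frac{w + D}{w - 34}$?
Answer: $- \frac{285679}{59} \approx -4842.0$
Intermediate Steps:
$v{\left(D,w \right)} = \frac{D + w}{-34 + w}$
$-4842 + v{\left(26,-25 \right)} = -4842 + \frac{26 - 25}{-34 - 25} = -4842 + \frac{1}{-59} \cdot 1 = -4842 - \frac{1}{59} = - \frac{285679}{59}$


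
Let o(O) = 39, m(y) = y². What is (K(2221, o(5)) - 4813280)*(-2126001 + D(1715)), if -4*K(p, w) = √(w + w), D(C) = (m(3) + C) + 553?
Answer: 10222078254720 + 530931*√78 ≈ 1.0222e+13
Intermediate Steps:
D(C) = 562 + C (D(C) = (3² + C) + 553 = (9 + C) + 553 = 562 + C)
K(p, w) = -√2*√w/4 (K(p, w) = -√(w + w)/4 = -√2*√w/4)
(K(2221, o(5)) - 4813280)*(-2126001 + D(1715)) = (-√2*√39/4 - 4813280)*(-2126001 + (562 + 1715)) = (-√78/4 - 4813280)*(-2126001 + 2277) = (-4813280 - √78/4)*(-2123724) = 10222078254720 + 530931*√78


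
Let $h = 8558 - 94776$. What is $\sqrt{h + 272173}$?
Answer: $7 \sqrt{3795} \approx 431.23$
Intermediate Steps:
$h = -86218$
$\sqrt{h + 272173} = \sqrt{-86218 + 272173} = \sqrt{185955} = 7 \sqrt{3795}$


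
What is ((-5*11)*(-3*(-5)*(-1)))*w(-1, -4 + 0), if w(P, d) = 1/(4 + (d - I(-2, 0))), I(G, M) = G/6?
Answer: 2475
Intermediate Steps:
I(G, M) = G/6 (I(G, M) = G*(⅙) = G/6)
w(P, d) = 1/(13/3 + d) (w(P, d) = 1/(4 + (d - (-2)/6)) = 1/(4 + (d - 1*(-⅓))) = 1/(4 + (d + ⅓)) = 1/(4 + (⅓ + d)) = 1/(13/3 + d))
((-5*11)*(-3*(-5)*(-1)))*w(-1, -4 + 0) = ((-5*11)*(-3*(-5)*(-1)))*(3/(13 + 3*(-4 + 0))) = (-825*(-1))*(3/(13 + 3*(-4))) = (-55*(-15))*(3/(13 - 12)) = 825*(3/1) = 825*(3*1) = 825*3 = 2475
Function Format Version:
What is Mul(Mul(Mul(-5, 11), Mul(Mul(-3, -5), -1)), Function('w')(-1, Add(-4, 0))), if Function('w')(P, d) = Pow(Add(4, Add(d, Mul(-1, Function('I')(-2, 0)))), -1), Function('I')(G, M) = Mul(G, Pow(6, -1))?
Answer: 2475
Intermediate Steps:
Function('I')(G, M) = Mul(Rational(1, 6), G) (Function('I')(G, M) = Mul(G, Rational(1, 6)) = Mul(Rational(1, 6), G))
Function('w')(P, d) = Pow(Add(Rational(13, 3), d), -1) (Function('w')(P, d) = Pow(Add(4, Add(d, Mul(-1, Mul(Rational(1, 6), -2)))), -1) = Pow(Add(4, Add(d, Mul(-1, Rational(-1, 3)))), -1) = Pow(Add(4, Add(d, Rational(1, 3))), -1) = Pow(Add(4, Add(Rational(1, 3), d)), -1) = Pow(Add(Rational(13, 3), d), -1))
Mul(Mul(Mul(-5, 11), Mul(Mul(-3, -5), -1)), Function('w')(-1, Add(-4, 0))) = Mul(Mul(Mul(-5, 11), Mul(Mul(-3, -5), -1)), Mul(3, Pow(Add(13, Mul(3, Add(-4, 0))), -1))) = Mul(Mul(-55, Mul(15, -1)), Mul(3, Pow(Add(13, Mul(3, -4)), -1))) = Mul(Mul(-55, -15), Mul(3, Pow(Add(13, -12), -1))) = Mul(825, Mul(3, Pow(1, -1))) = Mul(825, Mul(3, 1)) = Mul(825, 3) = 2475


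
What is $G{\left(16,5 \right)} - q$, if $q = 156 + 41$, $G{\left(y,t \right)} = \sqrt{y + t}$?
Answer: $-197 + \sqrt{21} \approx -192.42$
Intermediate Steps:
$G{\left(y,t \right)} = \sqrt{t + y}$
$q = 197$
$G{\left(16,5 \right)} - q = \sqrt{5 + 16} - 197 = \sqrt{21} - 197 = -197 + \sqrt{21}$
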